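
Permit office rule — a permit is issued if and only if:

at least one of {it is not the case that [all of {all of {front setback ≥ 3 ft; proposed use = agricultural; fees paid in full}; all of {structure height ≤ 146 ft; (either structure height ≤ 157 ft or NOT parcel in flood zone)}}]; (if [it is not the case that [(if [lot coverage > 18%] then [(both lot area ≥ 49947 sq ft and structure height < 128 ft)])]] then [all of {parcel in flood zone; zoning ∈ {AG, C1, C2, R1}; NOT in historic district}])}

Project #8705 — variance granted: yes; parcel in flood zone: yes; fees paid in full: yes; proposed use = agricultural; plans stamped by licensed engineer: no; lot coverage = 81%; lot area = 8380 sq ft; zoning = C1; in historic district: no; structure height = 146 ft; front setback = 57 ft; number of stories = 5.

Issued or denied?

Atomic conditions:
  front setback ≥ 3 ft: 57 ≥ 3 is true
  proposed use = agricultural: agricultural == agricultural is true
  fees paid in full: yes → true
  structure height ≤ 146 ft: 146 ≤ 146 is true
  structure height ≤ 157 ft: 146 ≤ 157 is true
  NOT parcel in flood zone: yes → false
  lot coverage > 18%: 81 > 18 is true
  lot area ≥ 49947 sq ft: 8380 ≥ 49947 is false
  structure height < 128 ft: 146 < 128 is false
  parcel in flood zone: yes → true
  zoning ∈ {AG, C1, C2, R1}: C1 is in the set → true
  NOT in historic district: no → true
Combine:
[1.1.1] true AND true AND true = true
[1.1.2.2] true OR false = true
[1.1.2] true AND true = true
[1.1] true AND true = true
[1] NOT true = false
[2.1.1.2] false AND false = false
[2.1.1] true → false = false
[2.1] NOT false = true
[2.2] true AND true AND true = true
[2] true → true = true
[root] false OR true = true
Overall: true → issued

Issued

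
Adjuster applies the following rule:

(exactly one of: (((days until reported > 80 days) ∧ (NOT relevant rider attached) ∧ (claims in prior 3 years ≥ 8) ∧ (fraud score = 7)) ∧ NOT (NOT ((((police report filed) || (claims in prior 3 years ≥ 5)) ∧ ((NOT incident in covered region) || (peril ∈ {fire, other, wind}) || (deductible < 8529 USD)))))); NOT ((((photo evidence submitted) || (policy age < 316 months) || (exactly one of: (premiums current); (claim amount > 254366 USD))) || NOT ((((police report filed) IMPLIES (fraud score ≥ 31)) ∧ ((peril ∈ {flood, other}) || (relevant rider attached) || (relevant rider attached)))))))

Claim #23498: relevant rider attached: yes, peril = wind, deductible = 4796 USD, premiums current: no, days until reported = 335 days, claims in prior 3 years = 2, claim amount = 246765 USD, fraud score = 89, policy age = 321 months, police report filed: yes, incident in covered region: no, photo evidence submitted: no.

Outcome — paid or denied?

Atomic conditions:
  days until reported > 80 days: 335 > 80 is true
  NOT relevant rider attached: yes → false
  claims in prior 3 years ≥ 8: 2 ≥ 8 is false
  fraud score = 7: 89 == 7 is false
  police report filed: yes → true
  claims in prior 3 years ≥ 5: 2 ≥ 5 is false
  NOT incident in covered region: no → true
  peril ∈ {fire, other, wind}: wind is in the set → true
  deductible < 8529 USD: 4796 < 8529 is true
  photo evidence submitted: no → false
  policy age < 316 months: 321 < 316 is false
  premiums current: no → false
  claim amount > 254366 USD: 246765 > 254366 is false
  fraud score ≥ 31: 89 ≥ 31 is true
  peril ∈ {flood, other}: wind is not in the set → false
  relevant rider attached: yes → true
Combine:
[1.1] true AND false AND false AND false = false
[1.2.1.1.1] true OR false = true
[1.2.1.1.2] true OR true OR true = true
[1.2.1.1] true AND true = true
[1.2.1] NOT true = false
[1.2] NOT false = true
[1] false AND true = false
[2.1.1.3] exactly-one(false, false) = false
[2.1.1] false OR false OR false = false
[2.1.2.1.1] true → true = true
[2.1.2.1.2] false OR true OR true = true
[2.1.2.1] true AND true = true
[2.1.2] NOT true = false
[2.1] false OR false = false
[2] NOT false = true
[root] exactly-one(false, true) = true
Overall: true → paid

Paid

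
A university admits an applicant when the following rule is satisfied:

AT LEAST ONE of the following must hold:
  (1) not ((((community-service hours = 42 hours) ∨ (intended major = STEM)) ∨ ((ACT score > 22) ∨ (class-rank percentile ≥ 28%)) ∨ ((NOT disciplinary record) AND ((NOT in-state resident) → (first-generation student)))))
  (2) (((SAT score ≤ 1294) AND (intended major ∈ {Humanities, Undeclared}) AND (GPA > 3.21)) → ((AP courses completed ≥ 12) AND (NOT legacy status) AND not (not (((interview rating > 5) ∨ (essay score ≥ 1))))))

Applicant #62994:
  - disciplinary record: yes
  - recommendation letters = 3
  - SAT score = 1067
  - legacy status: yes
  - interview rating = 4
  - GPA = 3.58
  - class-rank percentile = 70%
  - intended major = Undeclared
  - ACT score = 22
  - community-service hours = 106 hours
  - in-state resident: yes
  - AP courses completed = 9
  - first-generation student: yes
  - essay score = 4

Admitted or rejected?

Rejected

Atomic conditions:
  community-service hours = 42 hours: 106 == 42 is false
  intended major = STEM: Undeclared == STEM is false
  ACT score > 22: 22 > 22 is false
  class-rank percentile ≥ 28%: 70 ≥ 28 is true
  NOT disciplinary record: yes → false
  NOT in-state resident: yes → false
  first-generation student: yes → true
  SAT score ≤ 1294: 1067 ≤ 1294 is true
  intended major ∈ {Humanities, Undeclared}: Undeclared is in the set → true
  GPA > 3.21: 3.58 > 3.21 is true
  AP courses completed ≥ 12: 9 ≥ 12 is false
  NOT legacy status: yes → false
  interview rating > 5: 4 > 5 is false
  essay score ≥ 1: 4 ≥ 1 is true
Combine:
[1.1.1] false OR false = false
[1.1.2] false OR true = true
[1.1.3.2] false → true (antecedent false ⇒ implication holds) = true
[1.1.3] false AND true = false
[1.1] false OR true OR false = true
[1] NOT true = false
[2.1] true AND true AND true = true
[2.2.3.1.1] false OR true = true
[2.2.3.1] NOT true = false
[2.2.3] NOT false = true
[2.2] false AND false AND true = false
[2] true → false = false
[root] false OR false = false
Overall: false → rejected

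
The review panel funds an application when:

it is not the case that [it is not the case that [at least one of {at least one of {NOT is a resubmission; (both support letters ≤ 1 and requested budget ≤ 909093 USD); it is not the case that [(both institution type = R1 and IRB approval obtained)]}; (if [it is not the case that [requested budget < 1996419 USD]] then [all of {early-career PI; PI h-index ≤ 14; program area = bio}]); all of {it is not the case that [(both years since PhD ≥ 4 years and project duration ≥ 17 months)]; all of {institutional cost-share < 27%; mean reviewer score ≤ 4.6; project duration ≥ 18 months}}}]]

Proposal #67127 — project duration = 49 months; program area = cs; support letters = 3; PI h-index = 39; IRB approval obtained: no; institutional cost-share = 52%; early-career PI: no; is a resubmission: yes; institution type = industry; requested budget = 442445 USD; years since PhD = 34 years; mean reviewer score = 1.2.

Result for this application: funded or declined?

Funded

Atomic conditions:
  NOT is a resubmission: yes → false
  support letters ≤ 1: 3 ≤ 1 is false
  requested budget ≤ 909093 USD: 442445 ≤ 909093 is true
  institution type = R1: industry == R1 is false
  IRB approval obtained: no → false
  requested budget < 1996419 USD: 442445 < 1996419 is true
  early-career PI: no → false
  PI h-index ≤ 14: 39 ≤ 14 is false
  program area = bio: cs == bio is false
  years since PhD ≥ 4 years: 34 ≥ 4 is true
  project duration ≥ 17 months: 49 ≥ 17 is true
  institutional cost-share < 27%: 52 < 27 is false
  mean reviewer score ≤ 4.6: 1.2 ≤ 4.6 is true
  project duration ≥ 18 months: 49 ≥ 18 is true
Combine:
[1.1.1.2] false AND true = false
[1.1.1.3.1] false AND false = false
[1.1.1.3] NOT false = true
[1.1.1] false OR false OR true = true
[1.1.2.1] NOT true = false
[1.1.2.2] false AND false AND false = false
[1.1.2] false → false (antecedent false ⇒ implication holds) = true
[1.1.3.1.1] true AND true = true
[1.1.3.1] NOT true = false
[1.1.3.2] false AND true AND true = false
[1.1.3] false AND false = false
[1.1] true OR true OR false = true
[1] NOT true = false
[root] NOT false = true
Overall: true → funded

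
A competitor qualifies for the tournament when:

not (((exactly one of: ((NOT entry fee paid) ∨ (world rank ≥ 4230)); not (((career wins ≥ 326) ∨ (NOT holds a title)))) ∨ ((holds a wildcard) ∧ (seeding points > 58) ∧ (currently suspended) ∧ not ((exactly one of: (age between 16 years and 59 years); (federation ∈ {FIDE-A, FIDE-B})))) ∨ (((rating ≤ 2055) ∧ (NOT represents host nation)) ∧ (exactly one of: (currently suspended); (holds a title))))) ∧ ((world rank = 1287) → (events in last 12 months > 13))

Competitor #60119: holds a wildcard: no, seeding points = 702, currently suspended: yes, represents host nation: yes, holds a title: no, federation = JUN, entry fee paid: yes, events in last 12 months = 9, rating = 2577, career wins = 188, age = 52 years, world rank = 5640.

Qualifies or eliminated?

Atomic conditions:
  NOT entry fee paid: yes → false
  world rank ≥ 4230: 5640 ≥ 4230 is true
  career wins ≥ 326: 188 ≥ 326 is false
  NOT holds a title: no → true
  holds a wildcard: no → false
  seeding points > 58: 702 > 58 is true
  currently suspended: yes → true
  age between 16 years and 59 years: 52 in [16, 59] is true
  federation ∈ {FIDE-A, FIDE-B}: JUN is not in the set → false
  rating ≤ 2055: 2577 ≤ 2055 is false
  NOT represents host nation: yes → false
  holds a title: no → false
  world rank = 1287: 5640 == 1287 is false
  events in last 12 months > 13: 9 > 13 is false
Combine:
[1.1.1.1] false OR true = true
[1.1.1.2.1] false OR true = true
[1.1.1.2] NOT true = false
[1.1.1] exactly-one(true, false) = true
[1.1.2.4.1] exactly-one(true, false) = true
[1.1.2.4] NOT true = false
[1.1.2] false AND true AND true AND false = false
[1.1.3.1] false AND false = false
[1.1.3.2] exactly-one(true, false) = true
[1.1.3] false AND true = false
[1.1] true OR false OR false = true
[1] NOT true = false
[2] false → false (antecedent false ⇒ implication holds) = true
[root] false AND true = false
Overall: false → eliminated

Eliminated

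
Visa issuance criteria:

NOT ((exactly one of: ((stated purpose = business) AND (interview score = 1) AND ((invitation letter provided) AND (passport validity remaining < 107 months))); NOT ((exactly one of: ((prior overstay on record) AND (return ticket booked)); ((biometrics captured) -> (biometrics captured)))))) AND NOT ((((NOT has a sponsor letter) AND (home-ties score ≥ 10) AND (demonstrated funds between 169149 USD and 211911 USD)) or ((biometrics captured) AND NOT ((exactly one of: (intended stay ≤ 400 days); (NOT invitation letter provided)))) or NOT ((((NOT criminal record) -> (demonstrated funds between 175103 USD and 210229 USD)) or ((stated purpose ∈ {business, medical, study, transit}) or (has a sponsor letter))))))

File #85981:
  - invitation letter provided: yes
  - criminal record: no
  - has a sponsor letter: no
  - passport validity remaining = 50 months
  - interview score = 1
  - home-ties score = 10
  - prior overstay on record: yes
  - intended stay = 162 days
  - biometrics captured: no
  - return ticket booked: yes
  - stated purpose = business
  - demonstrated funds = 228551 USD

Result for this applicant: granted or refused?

Atomic conditions:
  stated purpose = business: business == business is true
  interview score = 1: 1 == 1 is true
  invitation letter provided: yes → true
  passport validity remaining < 107 months: 50 < 107 is true
  prior overstay on record: yes → true
  return ticket booked: yes → true
  biometrics captured: no → false
  NOT has a sponsor letter: no → true
  home-ties score ≥ 10: 10 ≥ 10 is true
  demonstrated funds between 169149 USD and 211911 USD: 228551 in [169149, 211911] is false
  intended stay ≤ 400 days: 162 ≤ 400 is true
  NOT invitation letter provided: yes → false
  NOT criminal record: no → true
  demonstrated funds between 175103 USD and 210229 USD: 228551 in [175103, 210229] is false
  stated purpose ∈ {business, medical, study, transit}: business is in the set → true
  has a sponsor letter: no → false
Combine:
[1.1.1.3] true AND true = true
[1.1.1] true AND true AND true = true
[1.1.2.1.1] true AND true = true
[1.1.2.1.2] false → false (antecedent false ⇒ implication holds) = true
[1.1.2.1] exactly-one(true, true) = false
[1.1.2] NOT false = true
[1.1] exactly-one(true, true) = false
[1] NOT false = true
[2.1.1] true AND true AND false = false
[2.1.2.2.1] exactly-one(true, false) = true
[2.1.2.2] NOT true = false
[2.1.2] false AND false = false
[2.1.3.1.1] true → false = false
[2.1.3.1.2] true OR false = true
[2.1.3.1] false OR true = true
[2.1.3] NOT true = false
[2.1] false OR false OR false = false
[2] NOT false = true
[root] true AND true = true
Overall: true → granted

Granted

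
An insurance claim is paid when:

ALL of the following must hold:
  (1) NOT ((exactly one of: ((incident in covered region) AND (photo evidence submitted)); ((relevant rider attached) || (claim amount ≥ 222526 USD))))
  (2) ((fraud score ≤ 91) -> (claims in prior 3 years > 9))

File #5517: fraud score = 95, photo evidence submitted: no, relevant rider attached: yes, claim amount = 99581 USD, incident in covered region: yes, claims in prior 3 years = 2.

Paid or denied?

Atomic conditions:
  incident in covered region: yes → true
  photo evidence submitted: no → false
  relevant rider attached: yes → true
  claim amount ≥ 222526 USD: 99581 ≥ 222526 is false
  fraud score ≤ 91: 95 ≤ 91 is false
  claims in prior 3 years > 9: 2 > 9 is false
Combine:
[1.1.1] true AND false = false
[1.1.2] true OR false = true
[1.1] exactly-one(false, true) = true
[1] NOT true = false
[2] false → false (antecedent false ⇒ implication holds) = true
[root] false AND true = false
Overall: false → denied

Denied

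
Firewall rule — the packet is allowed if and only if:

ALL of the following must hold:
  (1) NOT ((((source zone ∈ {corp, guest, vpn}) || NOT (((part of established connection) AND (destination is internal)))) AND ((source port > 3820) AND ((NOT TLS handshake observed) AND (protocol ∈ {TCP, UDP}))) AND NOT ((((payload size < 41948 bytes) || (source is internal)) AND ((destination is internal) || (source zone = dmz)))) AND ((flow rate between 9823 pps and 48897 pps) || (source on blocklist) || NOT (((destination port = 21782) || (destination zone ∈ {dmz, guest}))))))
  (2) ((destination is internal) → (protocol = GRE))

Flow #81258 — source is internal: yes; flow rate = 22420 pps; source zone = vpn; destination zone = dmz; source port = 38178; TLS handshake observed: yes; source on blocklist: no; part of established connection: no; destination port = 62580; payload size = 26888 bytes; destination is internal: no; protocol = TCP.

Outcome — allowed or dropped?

Atomic conditions:
  source zone ∈ {corp, guest, vpn}: vpn is in the set → true
  part of established connection: no → false
  destination is internal: no → false
  source port > 3820: 38178 > 3820 is true
  NOT TLS handshake observed: yes → false
  protocol ∈ {TCP, UDP}: TCP is in the set → true
  payload size < 41948 bytes: 26888 < 41948 is true
  source is internal: yes → true
  source zone = dmz: vpn == dmz is false
  flow rate between 9823 pps and 48897 pps: 22420 in [9823, 48897] is true
  source on blocklist: no → false
  destination port = 21782: 62580 == 21782 is false
  destination zone ∈ {dmz, guest}: dmz is in the set → true
  protocol = GRE: TCP == GRE is false
Combine:
[1.1.1.2.1] false AND false = false
[1.1.1.2] NOT false = true
[1.1.1] true OR true = true
[1.1.2.2] false AND true = false
[1.1.2] true AND false = false
[1.1.3.1.1] true OR true = true
[1.1.3.1.2] false OR false = false
[1.1.3.1] true AND false = false
[1.1.3] NOT false = true
[1.1.4.3.1] false OR true = true
[1.1.4.3] NOT true = false
[1.1.4] true OR false OR false = true
[1.1] true AND false AND true AND true = false
[1] NOT false = true
[2] false → false (antecedent false ⇒ implication holds) = true
[root] true AND true = true
Overall: true → allowed

Allowed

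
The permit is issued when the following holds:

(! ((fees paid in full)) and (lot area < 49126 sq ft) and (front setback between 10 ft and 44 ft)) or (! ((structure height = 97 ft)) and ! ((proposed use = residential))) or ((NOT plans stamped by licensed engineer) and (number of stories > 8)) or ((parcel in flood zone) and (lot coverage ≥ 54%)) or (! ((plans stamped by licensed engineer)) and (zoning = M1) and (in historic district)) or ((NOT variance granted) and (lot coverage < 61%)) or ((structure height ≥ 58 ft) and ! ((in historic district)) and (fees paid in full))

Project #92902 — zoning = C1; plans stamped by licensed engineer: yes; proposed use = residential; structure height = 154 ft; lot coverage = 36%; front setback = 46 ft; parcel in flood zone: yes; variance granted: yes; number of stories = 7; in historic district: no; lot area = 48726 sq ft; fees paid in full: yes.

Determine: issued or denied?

Issued

Atomic conditions:
  fees paid in full: yes → true
  lot area < 49126 sq ft: 48726 < 49126 is true
  front setback between 10 ft and 44 ft: 46 in [10, 44] is false
  structure height = 97 ft: 154 == 97 is false
  proposed use = residential: residential == residential is true
  NOT plans stamped by licensed engineer: yes → false
  number of stories > 8: 7 > 8 is false
  parcel in flood zone: yes → true
  lot coverage ≥ 54%: 36 ≥ 54 is false
  plans stamped by licensed engineer: yes → true
  zoning = M1: C1 == M1 is false
  in historic district: no → false
  NOT variance granted: yes → false
  lot coverage < 61%: 36 < 61 is true
  structure height ≥ 58 ft: 154 ≥ 58 is true
Combine:
[1.1] NOT true = false
[1] false AND true AND false = false
[2.1] NOT false = true
[2.2] NOT true = false
[2] true AND false = false
[3] false AND false = false
[4] true AND false = false
[5.1] NOT true = false
[5] false AND false AND false = false
[6] false AND true = false
[7.2] NOT false = true
[7] true AND true AND true = true
[root] false OR false OR false OR false OR false OR false OR true = true
Overall: true → issued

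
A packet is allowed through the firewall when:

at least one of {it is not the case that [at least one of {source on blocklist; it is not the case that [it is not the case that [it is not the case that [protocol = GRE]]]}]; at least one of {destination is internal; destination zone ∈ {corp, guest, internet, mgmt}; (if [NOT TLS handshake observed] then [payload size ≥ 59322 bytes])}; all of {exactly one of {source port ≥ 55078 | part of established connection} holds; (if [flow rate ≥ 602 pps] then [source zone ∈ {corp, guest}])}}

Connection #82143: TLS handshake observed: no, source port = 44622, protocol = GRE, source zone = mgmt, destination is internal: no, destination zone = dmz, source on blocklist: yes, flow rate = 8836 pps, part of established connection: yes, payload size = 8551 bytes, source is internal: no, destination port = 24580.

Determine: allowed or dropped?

Atomic conditions:
  source on blocklist: yes → true
  protocol = GRE: GRE == GRE is true
  destination is internal: no → false
  destination zone ∈ {corp, guest, internet, mgmt}: dmz is not in the set → false
  NOT TLS handshake observed: no → true
  payload size ≥ 59322 bytes: 8551 ≥ 59322 is false
  source port ≥ 55078: 44622 ≥ 55078 is false
  part of established connection: yes → true
  flow rate ≥ 602 pps: 8836 ≥ 602 is true
  source zone ∈ {corp, guest}: mgmt is not in the set → false
Combine:
[1.1.2.1.1] NOT true = false
[1.1.2.1] NOT false = true
[1.1.2] NOT true = false
[1.1] true OR false = true
[1] NOT true = false
[2.3] true → false = false
[2] false OR false OR false = false
[3.1] exactly-one(false, true) = true
[3.2] true → false = false
[3] true AND false = false
[root] false OR false OR false = false
Overall: false → dropped

Dropped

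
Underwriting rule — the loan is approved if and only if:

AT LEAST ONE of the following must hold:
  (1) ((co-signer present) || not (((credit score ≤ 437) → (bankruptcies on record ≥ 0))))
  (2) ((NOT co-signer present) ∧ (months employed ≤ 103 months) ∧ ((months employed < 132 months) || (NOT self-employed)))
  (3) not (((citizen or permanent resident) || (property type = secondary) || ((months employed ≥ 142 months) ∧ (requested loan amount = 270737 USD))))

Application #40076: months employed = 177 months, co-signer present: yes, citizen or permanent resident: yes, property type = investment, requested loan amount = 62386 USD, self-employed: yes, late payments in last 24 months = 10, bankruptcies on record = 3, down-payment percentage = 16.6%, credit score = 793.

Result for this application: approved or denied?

Approved

Atomic conditions:
  co-signer present: yes → true
  credit score ≤ 437: 793 ≤ 437 is false
  bankruptcies on record ≥ 0: 3 ≥ 0 is true
  NOT co-signer present: yes → false
  months employed ≤ 103 months: 177 ≤ 103 is false
  months employed < 132 months: 177 < 132 is false
  NOT self-employed: yes → false
  citizen or permanent resident: yes → true
  property type = secondary: investment == secondary is false
  months employed ≥ 142 months: 177 ≥ 142 is true
  requested loan amount = 270737 USD: 62386 == 270737 is false
Combine:
[1.2.1] false → true (antecedent false ⇒ implication holds) = true
[1.2] NOT true = false
[1] true OR false = true
[2.3] false OR false = false
[2] false AND false AND false = false
[3.1.3] true AND false = false
[3.1] true OR false OR false = true
[3] NOT true = false
[root] true OR false OR false = true
Overall: true → approved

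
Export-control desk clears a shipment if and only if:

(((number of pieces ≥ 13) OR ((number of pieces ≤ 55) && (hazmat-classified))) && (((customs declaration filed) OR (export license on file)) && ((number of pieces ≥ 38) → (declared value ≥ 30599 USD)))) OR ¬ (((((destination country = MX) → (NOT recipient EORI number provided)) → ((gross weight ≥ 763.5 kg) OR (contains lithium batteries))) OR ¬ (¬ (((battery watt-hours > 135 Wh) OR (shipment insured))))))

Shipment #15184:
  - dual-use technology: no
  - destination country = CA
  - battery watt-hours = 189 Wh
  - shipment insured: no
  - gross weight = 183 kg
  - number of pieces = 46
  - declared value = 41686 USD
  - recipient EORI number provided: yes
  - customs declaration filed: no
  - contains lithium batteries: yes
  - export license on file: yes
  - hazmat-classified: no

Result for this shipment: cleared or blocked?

Cleared

Atomic conditions:
  number of pieces ≥ 13: 46 ≥ 13 is true
  number of pieces ≤ 55: 46 ≤ 55 is true
  hazmat-classified: no → false
  customs declaration filed: no → false
  export license on file: yes → true
  number of pieces ≥ 38: 46 ≥ 38 is true
  declared value ≥ 30599 USD: 41686 ≥ 30599 is true
  destination country = MX: CA == MX is false
  NOT recipient EORI number provided: yes → false
  gross weight ≥ 763.5 kg: 183 ≥ 763.5 is false
  contains lithium batteries: yes → true
  battery watt-hours > 135 Wh: 189 > 135 is true
  shipment insured: no → false
Combine:
[1.1.2] true AND false = false
[1.1] true OR false = true
[1.2.1] false OR true = true
[1.2.2] true → true = true
[1.2] true AND true = true
[1] true AND true = true
[2.1.1.1] false → false (antecedent false ⇒ implication holds) = true
[2.1.1.2] false OR true = true
[2.1.1] true → true = true
[2.1.2.1.1] true OR false = true
[2.1.2.1] NOT true = false
[2.1.2] NOT false = true
[2.1] true OR true = true
[2] NOT true = false
[root] true OR false = true
Overall: true → cleared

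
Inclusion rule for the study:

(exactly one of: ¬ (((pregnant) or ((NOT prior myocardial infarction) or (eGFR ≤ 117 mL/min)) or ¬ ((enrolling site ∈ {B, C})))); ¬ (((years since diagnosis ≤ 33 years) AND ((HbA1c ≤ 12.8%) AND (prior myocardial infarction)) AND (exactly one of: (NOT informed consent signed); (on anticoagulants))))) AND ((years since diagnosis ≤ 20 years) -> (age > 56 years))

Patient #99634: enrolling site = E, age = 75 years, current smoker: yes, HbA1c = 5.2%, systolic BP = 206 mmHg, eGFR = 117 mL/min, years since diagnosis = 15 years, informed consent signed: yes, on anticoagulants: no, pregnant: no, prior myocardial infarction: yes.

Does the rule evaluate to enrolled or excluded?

Atomic conditions:
  pregnant: no → false
  NOT prior myocardial infarction: yes → false
  eGFR ≤ 117 mL/min: 117 ≤ 117 is true
  enrolling site ∈ {B, C}: E is not in the set → false
  years since diagnosis ≤ 33 years: 15 ≤ 33 is true
  HbA1c ≤ 12.8%: 5.2 ≤ 12.8 is true
  prior myocardial infarction: yes → true
  NOT informed consent signed: yes → false
  on anticoagulants: no → false
  years since diagnosis ≤ 20 years: 15 ≤ 20 is true
  age > 56 years: 75 > 56 is true
Combine:
[1.1.1.2] false OR true = true
[1.1.1.3] NOT false = true
[1.1.1] false OR true OR true = true
[1.1] NOT true = false
[1.2.1.2] true AND true = true
[1.2.1.3] exactly-one(false, false) = false
[1.2.1] true AND true AND false = false
[1.2] NOT false = true
[1] exactly-one(false, true) = true
[2] true → true = true
[root] true AND true = true
Overall: true → enrolled

Enrolled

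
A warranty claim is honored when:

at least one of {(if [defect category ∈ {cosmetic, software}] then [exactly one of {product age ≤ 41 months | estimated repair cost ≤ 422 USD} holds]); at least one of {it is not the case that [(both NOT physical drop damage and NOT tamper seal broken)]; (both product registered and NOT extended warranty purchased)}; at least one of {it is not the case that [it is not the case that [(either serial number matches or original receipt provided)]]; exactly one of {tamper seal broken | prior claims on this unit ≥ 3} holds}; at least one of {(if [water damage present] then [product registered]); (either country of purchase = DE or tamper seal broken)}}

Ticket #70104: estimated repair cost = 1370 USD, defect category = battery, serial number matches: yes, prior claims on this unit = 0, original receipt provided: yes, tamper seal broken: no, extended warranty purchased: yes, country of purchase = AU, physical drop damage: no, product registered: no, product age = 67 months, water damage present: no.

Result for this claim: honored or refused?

Atomic conditions:
  defect category ∈ {cosmetic, software}: battery is not in the set → false
  product age ≤ 41 months: 67 ≤ 41 is false
  estimated repair cost ≤ 422 USD: 1370 ≤ 422 is false
  NOT physical drop damage: no → true
  NOT tamper seal broken: no → true
  product registered: no → false
  NOT extended warranty purchased: yes → false
  serial number matches: yes → true
  original receipt provided: yes → true
  tamper seal broken: no → false
  prior claims on this unit ≥ 3: 0 ≥ 3 is false
  water damage present: no → false
  country of purchase = DE: AU == DE is false
Combine:
[1.2] exactly-one(false, false) = false
[1] false → false (antecedent false ⇒ implication holds) = true
[2.1.1] true AND true = true
[2.1] NOT true = false
[2.2] false AND false = false
[2] false OR false = false
[3.1.1.1] true OR true = true
[3.1.1] NOT true = false
[3.1] NOT false = true
[3.2] exactly-one(false, false) = false
[3] true OR false = true
[4.1] false → false (antecedent false ⇒ implication holds) = true
[4.2] false OR false = false
[4] true OR false = true
[root] true OR false OR true OR true = true
Overall: true → honored

Honored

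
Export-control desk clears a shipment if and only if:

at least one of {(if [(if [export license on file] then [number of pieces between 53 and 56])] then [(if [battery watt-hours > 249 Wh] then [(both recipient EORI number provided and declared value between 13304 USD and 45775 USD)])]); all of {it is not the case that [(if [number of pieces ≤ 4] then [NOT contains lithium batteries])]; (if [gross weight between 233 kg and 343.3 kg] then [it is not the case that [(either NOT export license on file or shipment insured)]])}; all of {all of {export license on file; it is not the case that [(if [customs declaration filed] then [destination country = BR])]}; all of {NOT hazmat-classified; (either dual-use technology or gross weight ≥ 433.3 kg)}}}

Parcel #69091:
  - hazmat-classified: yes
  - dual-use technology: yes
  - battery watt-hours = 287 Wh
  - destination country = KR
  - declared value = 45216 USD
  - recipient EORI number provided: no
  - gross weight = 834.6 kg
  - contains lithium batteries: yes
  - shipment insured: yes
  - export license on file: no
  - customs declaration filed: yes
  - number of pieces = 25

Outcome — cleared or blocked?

Blocked

Atomic conditions:
  export license on file: no → false
  number of pieces between 53 and 56: 25 in [53, 56] is false
  battery watt-hours > 249 Wh: 287 > 249 is true
  recipient EORI number provided: no → false
  declared value between 13304 USD and 45775 USD: 45216 in [13304, 45775] is true
  number of pieces ≤ 4: 25 ≤ 4 is false
  NOT contains lithium batteries: yes → false
  gross weight between 233 kg and 343.3 kg: 834.6 in [233, 343.3] is false
  NOT export license on file: no → true
  shipment insured: yes → true
  customs declaration filed: yes → true
  destination country = BR: KR == BR is false
  NOT hazmat-classified: yes → false
  dual-use technology: yes → true
  gross weight ≥ 433.3 kg: 834.6 ≥ 433.3 is true
Combine:
[1.1] false → false (antecedent false ⇒ implication holds) = true
[1.2.2] false AND true = false
[1.2] true → false = false
[1] true → false = false
[2.1.1] false → false (antecedent false ⇒ implication holds) = true
[2.1] NOT true = false
[2.2.2.1] true OR true = true
[2.2.2] NOT true = false
[2.2] false → false (antecedent false ⇒ implication holds) = true
[2] false AND true = false
[3.1.2.1] true → false = false
[3.1.2] NOT false = true
[3.1] false AND true = false
[3.2.2] true OR true = true
[3.2] false AND true = false
[3] false AND false = false
[root] false OR false OR false = false
Overall: false → blocked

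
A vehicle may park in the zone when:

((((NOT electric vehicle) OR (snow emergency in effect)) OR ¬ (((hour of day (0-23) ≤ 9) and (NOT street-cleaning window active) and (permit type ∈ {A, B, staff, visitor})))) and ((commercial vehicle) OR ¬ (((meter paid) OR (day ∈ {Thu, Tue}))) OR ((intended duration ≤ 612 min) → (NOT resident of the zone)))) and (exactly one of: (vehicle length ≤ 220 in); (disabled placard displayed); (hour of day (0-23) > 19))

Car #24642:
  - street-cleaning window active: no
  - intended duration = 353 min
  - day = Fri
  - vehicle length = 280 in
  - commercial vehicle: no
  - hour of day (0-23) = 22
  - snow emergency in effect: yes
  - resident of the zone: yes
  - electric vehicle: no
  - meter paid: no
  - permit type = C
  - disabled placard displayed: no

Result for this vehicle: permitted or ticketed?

Atomic conditions:
  NOT electric vehicle: no → true
  snow emergency in effect: yes → true
  hour of day (0-23) ≤ 9: 22 ≤ 9 is false
  NOT street-cleaning window active: no → true
  permit type ∈ {A, B, staff, visitor}: C is not in the set → false
  commercial vehicle: no → false
  meter paid: no → false
  day ∈ {Thu, Tue}: Fri is not in the set → false
  intended duration ≤ 612 min: 353 ≤ 612 is true
  NOT resident of the zone: yes → false
  vehicle length ≤ 220 in: 280 ≤ 220 is false
  disabled placard displayed: no → false
  hour of day (0-23) > 19: 22 > 19 is true
Combine:
[1.1.1] true OR true = true
[1.1.2.1] false AND true AND false = false
[1.1.2] NOT false = true
[1.1] true OR true = true
[1.2.2.1] false OR false = false
[1.2.2] NOT false = true
[1.2.3] true → false = false
[1.2] false OR true OR false = true
[1] true AND true = true
[2] exactly-one(false, false, true) = true
[root] true AND true = true
Overall: true → permitted

Permitted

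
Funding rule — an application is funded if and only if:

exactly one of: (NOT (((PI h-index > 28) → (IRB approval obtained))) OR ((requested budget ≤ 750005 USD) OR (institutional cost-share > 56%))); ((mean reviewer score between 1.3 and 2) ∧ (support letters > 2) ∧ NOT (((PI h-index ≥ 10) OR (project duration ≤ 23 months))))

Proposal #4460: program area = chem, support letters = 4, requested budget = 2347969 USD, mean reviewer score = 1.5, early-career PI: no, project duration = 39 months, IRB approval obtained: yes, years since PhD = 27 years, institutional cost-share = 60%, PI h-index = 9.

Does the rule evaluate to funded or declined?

Atomic conditions:
  PI h-index > 28: 9 > 28 is false
  IRB approval obtained: yes → true
  requested budget ≤ 750005 USD: 2347969 ≤ 750005 is false
  institutional cost-share > 56%: 60 > 56 is true
  mean reviewer score between 1.3 and 2: 1.5 in [1.3, 2] is true
  support letters > 2: 4 > 2 is true
  PI h-index ≥ 10: 9 ≥ 10 is false
  project duration ≤ 23 months: 39 ≤ 23 is false
Combine:
[1.1.1] false → true (antecedent false ⇒ implication holds) = true
[1.1] NOT true = false
[1.2] false OR true = true
[1] false OR true = true
[2.3.1] false OR false = false
[2.3] NOT false = true
[2] true AND true AND true = true
[root] exactly-one(true, true) = false
Overall: false → declined

Declined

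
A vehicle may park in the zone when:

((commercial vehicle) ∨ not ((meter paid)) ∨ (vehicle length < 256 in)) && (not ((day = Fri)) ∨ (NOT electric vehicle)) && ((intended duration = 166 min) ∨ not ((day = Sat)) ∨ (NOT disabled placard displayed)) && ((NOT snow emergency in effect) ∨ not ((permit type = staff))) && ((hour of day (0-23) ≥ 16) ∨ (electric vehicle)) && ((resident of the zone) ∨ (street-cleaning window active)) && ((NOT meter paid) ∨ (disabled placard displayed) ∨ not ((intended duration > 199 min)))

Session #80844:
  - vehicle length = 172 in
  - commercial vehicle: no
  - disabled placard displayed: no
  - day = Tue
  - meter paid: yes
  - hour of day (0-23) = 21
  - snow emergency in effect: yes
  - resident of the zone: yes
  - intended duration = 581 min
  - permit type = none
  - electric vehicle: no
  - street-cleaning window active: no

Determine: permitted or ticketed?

Atomic conditions:
  commercial vehicle: no → false
  meter paid: yes → true
  vehicle length < 256 in: 172 < 256 is true
  day = Fri: Tue == Fri is false
  NOT electric vehicle: no → true
  intended duration = 166 min: 581 == 166 is false
  day = Sat: Tue == Sat is false
  NOT disabled placard displayed: no → true
  NOT snow emergency in effect: yes → false
  permit type = staff: none == staff is false
  hour of day (0-23) ≥ 16: 21 ≥ 16 is true
  electric vehicle: no → false
  resident of the zone: yes → true
  street-cleaning window active: no → false
  NOT meter paid: yes → false
  disabled placard displayed: no → false
  intended duration > 199 min: 581 > 199 is true
Combine:
[1.2] NOT true = false
[1] false OR false OR true = true
[2.1] NOT false = true
[2] true OR true = true
[3.2] NOT false = true
[3] false OR true OR true = true
[4.2] NOT false = true
[4] false OR true = true
[5] true OR false = true
[6] true OR false = true
[7.3] NOT true = false
[7] false OR false OR false = false
[root] true AND true AND true AND true AND true AND true AND false = false
Overall: false → ticketed

Ticketed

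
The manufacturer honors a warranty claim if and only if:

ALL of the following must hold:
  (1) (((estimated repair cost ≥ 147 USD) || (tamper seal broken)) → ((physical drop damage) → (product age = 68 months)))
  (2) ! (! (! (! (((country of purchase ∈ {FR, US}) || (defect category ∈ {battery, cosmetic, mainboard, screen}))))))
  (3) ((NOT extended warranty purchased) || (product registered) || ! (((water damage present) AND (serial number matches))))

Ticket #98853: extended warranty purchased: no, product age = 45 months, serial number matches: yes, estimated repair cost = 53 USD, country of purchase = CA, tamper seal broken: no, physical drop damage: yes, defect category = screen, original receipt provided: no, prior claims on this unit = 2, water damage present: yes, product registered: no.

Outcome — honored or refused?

Honored

Atomic conditions:
  estimated repair cost ≥ 147 USD: 53 ≥ 147 is false
  tamper seal broken: no → false
  physical drop damage: yes → true
  product age = 68 months: 45 == 68 is false
  country of purchase ∈ {FR, US}: CA is not in the set → false
  defect category ∈ {battery, cosmetic, mainboard, screen}: screen is in the set → true
  NOT extended warranty purchased: no → true
  product registered: no → false
  water damage present: yes → true
  serial number matches: yes → true
Combine:
[1.1] false OR false = false
[1.2] true → false = false
[1] false → false (antecedent false ⇒ implication holds) = true
[2.1.1.1.1] false OR true = true
[2.1.1.1] NOT true = false
[2.1.1] NOT false = true
[2.1] NOT true = false
[2] NOT false = true
[3.3.1] true AND true = true
[3.3] NOT true = false
[3] true OR false OR false = true
[root] true AND true AND true = true
Overall: true → honored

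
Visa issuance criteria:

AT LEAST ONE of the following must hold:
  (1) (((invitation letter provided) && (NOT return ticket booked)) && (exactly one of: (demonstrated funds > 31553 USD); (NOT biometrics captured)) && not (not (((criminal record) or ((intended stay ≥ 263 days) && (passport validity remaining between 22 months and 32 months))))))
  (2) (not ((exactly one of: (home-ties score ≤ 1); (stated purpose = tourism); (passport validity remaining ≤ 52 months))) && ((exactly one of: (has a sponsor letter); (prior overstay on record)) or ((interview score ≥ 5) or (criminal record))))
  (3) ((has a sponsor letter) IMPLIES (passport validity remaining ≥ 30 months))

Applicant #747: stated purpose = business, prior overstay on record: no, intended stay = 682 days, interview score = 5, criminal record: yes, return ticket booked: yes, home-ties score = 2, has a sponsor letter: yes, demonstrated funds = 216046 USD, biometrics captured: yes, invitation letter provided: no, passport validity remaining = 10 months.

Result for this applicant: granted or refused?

Atomic conditions:
  invitation letter provided: no → false
  NOT return ticket booked: yes → false
  demonstrated funds > 31553 USD: 216046 > 31553 is true
  NOT biometrics captured: yes → false
  criminal record: yes → true
  intended stay ≥ 263 days: 682 ≥ 263 is true
  passport validity remaining between 22 months and 32 months: 10 in [22, 32] is false
  home-ties score ≤ 1: 2 ≤ 1 is false
  stated purpose = tourism: business == tourism is false
  passport validity remaining ≤ 52 months: 10 ≤ 52 is true
  has a sponsor letter: yes → true
  prior overstay on record: no → false
  interview score ≥ 5: 5 ≥ 5 is true
  passport validity remaining ≥ 30 months: 10 ≥ 30 is false
Combine:
[1.1] false AND false = false
[1.2] exactly-one(true, false) = true
[1.3.1.1.2] true AND false = false
[1.3.1.1] true OR false = true
[1.3.1] NOT true = false
[1.3] NOT false = true
[1] false AND true AND true = false
[2.1.1] exactly-one(false, false, true) = true
[2.1] NOT true = false
[2.2.1] exactly-one(true, false) = true
[2.2.2] true OR true = true
[2.2] true OR true = true
[2] false AND true = false
[3] true → false = false
[root] false OR false OR false = false
Overall: false → refused

Refused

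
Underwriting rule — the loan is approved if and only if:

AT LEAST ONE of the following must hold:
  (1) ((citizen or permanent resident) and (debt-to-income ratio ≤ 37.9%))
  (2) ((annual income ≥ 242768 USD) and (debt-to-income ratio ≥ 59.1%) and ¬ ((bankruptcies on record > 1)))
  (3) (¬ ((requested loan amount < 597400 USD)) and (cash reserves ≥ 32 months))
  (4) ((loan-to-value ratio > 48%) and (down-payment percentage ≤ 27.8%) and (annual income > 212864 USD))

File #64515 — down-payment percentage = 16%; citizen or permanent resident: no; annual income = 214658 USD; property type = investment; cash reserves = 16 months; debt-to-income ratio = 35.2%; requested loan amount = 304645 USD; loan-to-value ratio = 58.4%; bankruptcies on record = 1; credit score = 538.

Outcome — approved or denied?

Approved

Atomic conditions:
  citizen or permanent resident: no → false
  debt-to-income ratio ≤ 37.9%: 35.2 ≤ 37.9 is true
  annual income ≥ 242768 USD: 214658 ≥ 242768 is false
  debt-to-income ratio ≥ 59.1%: 35.2 ≥ 59.1 is false
  bankruptcies on record > 1: 1 > 1 is false
  requested loan amount < 597400 USD: 304645 < 597400 is true
  cash reserves ≥ 32 months: 16 ≥ 32 is false
  loan-to-value ratio > 48%: 58.4 > 48 is true
  down-payment percentage ≤ 27.8%: 16 ≤ 27.8 is true
  annual income > 212864 USD: 214658 > 212864 is true
Combine:
[1] false AND true = false
[2.3] NOT false = true
[2] false AND false AND true = false
[3.1] NOT true = false
[3] false AND false = false
[4] true AND true AND true = true
[root] false OR false OR false OR true = true
Overall: true → approved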